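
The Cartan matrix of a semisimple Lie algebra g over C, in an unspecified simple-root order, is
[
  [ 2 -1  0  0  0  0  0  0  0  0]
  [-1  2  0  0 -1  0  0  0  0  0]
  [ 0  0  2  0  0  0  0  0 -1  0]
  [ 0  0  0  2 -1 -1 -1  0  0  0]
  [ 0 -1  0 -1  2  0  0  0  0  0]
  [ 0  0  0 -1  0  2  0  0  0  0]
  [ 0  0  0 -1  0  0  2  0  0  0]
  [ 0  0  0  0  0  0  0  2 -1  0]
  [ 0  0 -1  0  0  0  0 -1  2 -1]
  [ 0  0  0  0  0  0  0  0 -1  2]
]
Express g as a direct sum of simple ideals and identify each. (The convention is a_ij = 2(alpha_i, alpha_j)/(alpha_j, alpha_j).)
D4 ⊕ D6

The diagram associated to this matrix has two connected components: the simple roots {alpha_3, alpha_8, alpha_9, alpha_10} form a chain of 2 nodes with a fork of two nodes at one end (D_4), and {alpha_1, alpha_2, alpha_4, alpha_5, alpha_6, alpha_7} form a chain of 4 nodes with a fork of two nodes at one end (D_6). A semisimple Lie algebra decomposes uniquely as the direct sum of simple ideals, one per connected component of its Dynkin diagram, so g ≅ D_4 ⊕ D_6 (dimension 28 + 66 = 94).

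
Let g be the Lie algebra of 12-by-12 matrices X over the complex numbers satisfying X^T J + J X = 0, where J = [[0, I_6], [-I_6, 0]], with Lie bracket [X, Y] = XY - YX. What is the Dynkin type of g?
This is sp(12), which has dimension 12(12+1)/2 = 78 and rank 12/2 = 6. In the classification of classical Lie algebras, the symplectic algebra sp(2n) has type C_n; here n = 6, so the Dynkin diagram is a chain of 6 nodes with a double edge at one end; the terminal node there is the unique long simple root (C_6). Hence the type is C_6.

type C_6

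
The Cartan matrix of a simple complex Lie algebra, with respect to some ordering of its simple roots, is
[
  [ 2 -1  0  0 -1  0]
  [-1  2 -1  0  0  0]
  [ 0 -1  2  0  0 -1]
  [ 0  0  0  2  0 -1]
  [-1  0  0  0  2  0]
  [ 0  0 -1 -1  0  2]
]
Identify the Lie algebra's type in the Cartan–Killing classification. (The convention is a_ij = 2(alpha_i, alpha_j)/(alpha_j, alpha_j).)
A6

The matrix has rank 6 with 2's on the diagonal. Reading the off-diagonal entries as Dynkin edges (a single edge where a_ij = a_ji = -1; a double or triple edge where a_ij * a_ji = 2 or 3), the diagram is a chain of 6 nodes with single edges (A_6). One simple-root ordering that puts it in standard form is (alpha_4, alpha_6, alpha_3, alpha_2, alpha_1, alpha_5). So the algebra is type A_6, i.e. sl(7).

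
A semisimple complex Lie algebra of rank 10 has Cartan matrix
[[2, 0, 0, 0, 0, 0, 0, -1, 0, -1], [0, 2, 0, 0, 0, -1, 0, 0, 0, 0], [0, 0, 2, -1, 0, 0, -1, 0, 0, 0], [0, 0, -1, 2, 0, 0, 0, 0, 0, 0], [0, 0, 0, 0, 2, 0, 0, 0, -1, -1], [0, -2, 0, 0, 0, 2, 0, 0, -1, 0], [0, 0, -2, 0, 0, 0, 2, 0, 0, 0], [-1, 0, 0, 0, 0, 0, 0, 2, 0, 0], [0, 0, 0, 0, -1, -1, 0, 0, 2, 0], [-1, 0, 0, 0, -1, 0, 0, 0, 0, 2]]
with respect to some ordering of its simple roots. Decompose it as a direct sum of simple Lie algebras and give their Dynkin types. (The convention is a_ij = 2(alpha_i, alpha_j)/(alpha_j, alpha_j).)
type B_7 ⊕ type C_3

The diagram associated to this matrix has two connected components: the simple roots {alpha_1, alpha_2, alpha_5, alpha_6, alpha_8, alpha_9, alpha_10} form a chain of 7 nodes with a double edge at one end; the terminal node there is the unique short simple root (B_7), and {alpha_3, alpha_4, alpha_7} form a chain of 3 nodes with a double edge at one end; the terminal node there is the unique long simple root (C_3). A semisimple Lie algebra decomposes uniquely as the direct sum of simple ideals, one per connected component of its Dynkin diagram, so g ≅ B_7 ⊕ C_3 (dimension 105 + 21 = 126).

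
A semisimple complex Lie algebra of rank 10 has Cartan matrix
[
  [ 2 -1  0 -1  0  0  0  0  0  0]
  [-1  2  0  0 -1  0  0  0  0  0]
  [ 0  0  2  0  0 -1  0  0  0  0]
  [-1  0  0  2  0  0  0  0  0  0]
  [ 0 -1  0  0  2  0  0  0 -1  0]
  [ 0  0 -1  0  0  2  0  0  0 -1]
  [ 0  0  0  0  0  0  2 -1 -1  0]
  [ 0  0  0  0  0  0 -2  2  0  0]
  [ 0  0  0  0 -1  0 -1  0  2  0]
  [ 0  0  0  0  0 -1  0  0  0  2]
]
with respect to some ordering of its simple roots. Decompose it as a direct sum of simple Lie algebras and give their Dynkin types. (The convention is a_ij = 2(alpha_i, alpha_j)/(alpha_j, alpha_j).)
The diagram associated to this matrix has two connected components: the simple roots {alpha_3, alpha_6, alpha_10} form a chain of 3 nodes with single edges (A_3), and {alpha_1, alpha_2, alpha_4, alpha_5, alpha_7, alpha_8, alpha_9} form a chain of 7 nodes with a double edge at one end; the terminal node there is the unique long simple root (C_7). A semisimple Lie algebra decomposes uniquely as the direct sum of simple ideals, one per connected component of its Dynkin diagram, so g ≅ A_3 ⊕ C_7 (dimension 15 + 105 = 120).

A_3 (sl(4)) ⊕ C_7 (sp(14))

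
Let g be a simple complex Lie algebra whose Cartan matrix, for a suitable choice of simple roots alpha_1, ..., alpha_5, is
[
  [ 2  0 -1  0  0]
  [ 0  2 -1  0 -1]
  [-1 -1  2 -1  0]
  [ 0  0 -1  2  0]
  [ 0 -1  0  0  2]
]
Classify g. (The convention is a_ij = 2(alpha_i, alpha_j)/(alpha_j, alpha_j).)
The matrix has rank 5 with 2's on the diagonal. Reading the off-diagonal entries as Dynkin edges (a single edge where a_ij = a_ji = -1; a double or triple edge where a_ij * a_ji = 2 or 3), the diagram is a chain of 3 nodes with a fork of two nodes at one end (D_5). One simple-root ordering that puts it in standard form is (alpha_5, alpha_2, alpha_3, alpha_4, alpha_1). So the algebra is type D_5, i.e. so(10).

D_5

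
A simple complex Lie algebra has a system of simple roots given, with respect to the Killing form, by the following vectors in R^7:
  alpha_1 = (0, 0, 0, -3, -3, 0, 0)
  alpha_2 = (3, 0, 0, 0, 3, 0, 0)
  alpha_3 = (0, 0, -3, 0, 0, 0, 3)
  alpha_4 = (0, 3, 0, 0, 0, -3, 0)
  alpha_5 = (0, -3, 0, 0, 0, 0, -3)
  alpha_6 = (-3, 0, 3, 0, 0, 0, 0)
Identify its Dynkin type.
Compute the Cartan integers a_ij = 2(alpha_i, alpha_j)/(alpha_j, alpha_j); the resulting 6x6 Cartan matrix is
[[2, -1, 0, 0, 0, 0], [-1, 2, 0, 0, 0, -1], [0, 0, 2, 0, -1, -1], [0, 0, 0, 2, -1, 0], [0, 0, -1, -1, 2, 0], [0, -1, -1, 0, 0, 2]].
All simple roots have the same length, so the diagram is simply laced. The associated Dynkin diagram is a chain of 6 nodes with single edges (A_6), so the type is A_6 (the algebra sl(7)).

A_6 (sl(7))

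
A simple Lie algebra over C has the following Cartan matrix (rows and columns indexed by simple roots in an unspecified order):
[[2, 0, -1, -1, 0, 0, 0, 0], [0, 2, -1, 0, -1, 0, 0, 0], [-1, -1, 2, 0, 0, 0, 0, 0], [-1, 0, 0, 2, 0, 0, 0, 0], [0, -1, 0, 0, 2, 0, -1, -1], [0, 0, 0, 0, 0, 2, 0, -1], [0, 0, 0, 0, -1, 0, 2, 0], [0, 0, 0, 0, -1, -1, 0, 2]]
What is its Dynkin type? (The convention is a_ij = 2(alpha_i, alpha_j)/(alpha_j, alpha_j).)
E8

The matrix has rank 8 with 2's on the diagonal. Reading the off-diagonal entries as Dynkin edges (a single edge where a_ij = a_ji = -1; a double or triple edge where a_ij * a_ji = 2 or 3), the diagram is a chain of 7 nodes with one extra node attached to the third node from one end (E_8). One simple-root ordering that puts it in standard form is (alpha_6, alpha_7, alpha_8, alpha_5, alpha_2, alpha_3, alpha_1, alpha_4). So the algebra is type E_8.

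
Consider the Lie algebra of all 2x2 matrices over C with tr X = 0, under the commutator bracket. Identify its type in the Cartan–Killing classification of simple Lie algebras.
A1

This is sl(2), which has dimension 2^2 - 1 = 3 and rank 2 - 1 = 1 (a Cartan subalgebra is the diagonal traceless matrices). In the classification of classical Lie algebras, the special linear algebra sl(n+1) has type A_n; here n = 1, so the Dynkin diagram is a chain of 1 nodes with single edges (A_1). Hence the type is A_1.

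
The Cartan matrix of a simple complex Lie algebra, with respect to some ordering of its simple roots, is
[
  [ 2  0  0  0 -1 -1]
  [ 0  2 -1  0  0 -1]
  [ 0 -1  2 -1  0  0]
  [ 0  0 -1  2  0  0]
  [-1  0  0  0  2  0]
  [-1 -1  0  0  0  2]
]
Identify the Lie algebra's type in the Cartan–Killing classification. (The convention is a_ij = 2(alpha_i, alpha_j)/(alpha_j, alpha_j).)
type A_6

The matrix has rank 6 with 2's on the diagonal. Reading the off-diagonal entries as Dynkin edges (a single edge where a_ij = a_ji = -1; a double or triple edge where a_ij * a_ji = 2 or 3), the diagram is a chain of 6 nodes with single edges (A_6). One simple-root ordering that puts it in standard form is (alpha_4, alpha_3, alpha_2, alpha_6, alpha_1, alpha_5). So the algebra is type A_6, i.e. sl(7).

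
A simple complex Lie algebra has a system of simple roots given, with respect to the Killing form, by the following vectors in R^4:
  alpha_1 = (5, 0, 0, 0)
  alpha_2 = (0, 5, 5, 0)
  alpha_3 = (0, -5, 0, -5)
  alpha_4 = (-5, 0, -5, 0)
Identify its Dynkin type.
B_4

Compute the Cartan integers a_ij = 2(alpha_i, alpha_j)/(alpha_j, alpha_j); the resulting 4x4 Cartan matrix is
[[2, 0, 0, -1], [0, 2, -1, -1], [0, -1, 2, 0], [-2, -1, 0, 2]].
The roots have two lengths (squared-length ratio 2:1); the short ones are alpha_{1}. The associated Dynkin diagram is a chain of 4 nodes with a double edge at one end; the terminal node there is the unique short simple root (B_4), so the type is B_4 (the algebra so(9)).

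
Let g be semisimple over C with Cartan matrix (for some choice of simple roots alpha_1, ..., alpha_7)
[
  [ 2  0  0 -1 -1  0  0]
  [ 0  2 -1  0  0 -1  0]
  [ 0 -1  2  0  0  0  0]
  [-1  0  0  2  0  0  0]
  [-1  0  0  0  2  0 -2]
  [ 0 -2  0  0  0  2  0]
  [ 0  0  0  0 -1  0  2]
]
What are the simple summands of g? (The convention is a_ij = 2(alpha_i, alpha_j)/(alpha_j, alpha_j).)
The diagram associated to this matrix has two connected components: the simple roots {alpha_1, alpha_4, alpha_5, alpha_7} form a chain of 4 nodes with a double edge at one end; the terminal node there is the unique short simple root (B_4), and {alpha_2, alpha_3, alpha_6} form a chain of 3 nodes with a double edge at one end; the terminal node there is the unique long simple root (C_3). A semisimple Lie algebra decomposes uniquely as the direct sum of simple ideals, one per connected component of its Dynkin diagram, so g ≅ B_4 ⊕ C_3 (dimension 36 + 21 = 57).

B_4 ⊕ C_3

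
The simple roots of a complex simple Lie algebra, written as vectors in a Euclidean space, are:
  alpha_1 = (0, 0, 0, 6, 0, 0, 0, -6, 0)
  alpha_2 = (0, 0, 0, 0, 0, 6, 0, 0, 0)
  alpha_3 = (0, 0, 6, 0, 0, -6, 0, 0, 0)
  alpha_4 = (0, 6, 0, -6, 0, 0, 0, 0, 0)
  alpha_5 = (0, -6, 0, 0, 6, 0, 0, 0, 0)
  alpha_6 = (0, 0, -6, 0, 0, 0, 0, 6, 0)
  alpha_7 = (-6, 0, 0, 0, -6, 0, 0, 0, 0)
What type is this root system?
B7

Compute the Cartan integers a_ij = 2(alpha_i, alpha_j)/(alpha_j, alpha_j); the resulting 7x7 Cartan matrix is
[[2, 0, 0, -1, 0, -1, 0], [0, 2, -1, 0, 0, 0, 0], [0, -2, 2, 0, 0, -1, 0], [-1, 0, 0, 2, -1, 0, 0], [0, 0, 0, -1, 2, 0, -1], [-1, 0, -1, 0, 0, 2, 0], [0, 0, 0, 0, -1, 0, 2]].
The roots have two lengths (squared-length ratio 2:1); the short ones are alpha_{2}. The associated Dynkin diagram is a chain of 7 nodes with a double edge at one end; the terminal node there is the unique short simple root (B_7), so the type is B_7 (the algebra so(15)).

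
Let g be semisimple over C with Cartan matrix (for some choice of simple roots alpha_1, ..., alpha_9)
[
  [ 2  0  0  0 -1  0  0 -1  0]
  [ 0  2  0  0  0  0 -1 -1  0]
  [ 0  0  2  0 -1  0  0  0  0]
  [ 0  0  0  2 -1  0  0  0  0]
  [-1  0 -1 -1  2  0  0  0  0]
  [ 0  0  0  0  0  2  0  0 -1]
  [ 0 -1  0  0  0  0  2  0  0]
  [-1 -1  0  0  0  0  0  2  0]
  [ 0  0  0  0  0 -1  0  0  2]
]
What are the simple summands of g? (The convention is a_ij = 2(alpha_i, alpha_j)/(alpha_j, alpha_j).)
type A_2 + type D_7

The diagram associated to this matrix has two connected components: the simple roots {alpha_6, alpha_9} form a chain of 2 nodes with single edges (A_2), and {alpha_1, alpha_2, alpha_3, alpha_4, alpha_5, alpha_7, alpha_8} form a chain of 5 nodes with a fork of two nodes at one end (D_7). A semisimple Lie algebra decomposes uniquely as the direct sum of simple ideals, one per connected component of its Dynkin diagram, so g ≅ A_2 ⊕ D_7 (dimension 8 + 91 = 99).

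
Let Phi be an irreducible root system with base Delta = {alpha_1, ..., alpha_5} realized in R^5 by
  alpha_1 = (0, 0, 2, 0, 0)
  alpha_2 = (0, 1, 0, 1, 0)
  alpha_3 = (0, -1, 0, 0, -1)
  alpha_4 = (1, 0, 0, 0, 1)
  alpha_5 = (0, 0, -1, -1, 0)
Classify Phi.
C_5 (sp(10))

Compute the Cartan integers a_ij = 2(alpha_i, alpha_j)/(alpha_j, alpha_j); the resulting 5x5 Cartan matrix is
[[2, 0, 0, 0, -2], [0, 2, -1, 0, -1], [0, -1, 2, -1, 0], [0, 0, -1, 2, 0], [-1, -1, 0, 0, 2]].
The roots have two lengths (squared-length ratio 2:1); the short ones are alpha_{2,3,4,5}. The associated Dynkin diagram is a chain of 5 nodes with a double edge at one end; the terminal node there is the unique long simple root (C_5), so the type is C_5 (the algebra sp(10)).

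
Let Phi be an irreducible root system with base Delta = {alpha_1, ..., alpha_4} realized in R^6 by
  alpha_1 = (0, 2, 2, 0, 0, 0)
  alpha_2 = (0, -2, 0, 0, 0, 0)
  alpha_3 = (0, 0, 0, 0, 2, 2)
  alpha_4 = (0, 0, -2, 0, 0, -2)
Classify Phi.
Compute the Cartan integers a_ij = 2(alpha_i, alpha_j)/(alpha_j, alpha_j); the resulting 4x4 Cartan matrix is
[[2, -2, 0, -1], [-1, 2, 0, 0], [0, 0, 2, -1], [-1, 0, -1, 2]].
The roots have two lengths (squared-length ratio 2:1); the short ones are alpha_{2}. The associated Dynkin diagram is a chain of 4 nodes with a double edge at one end; the terminal node there is the unique short simple root (B_4), so the type is B_4 (the algebra so(9)).

B4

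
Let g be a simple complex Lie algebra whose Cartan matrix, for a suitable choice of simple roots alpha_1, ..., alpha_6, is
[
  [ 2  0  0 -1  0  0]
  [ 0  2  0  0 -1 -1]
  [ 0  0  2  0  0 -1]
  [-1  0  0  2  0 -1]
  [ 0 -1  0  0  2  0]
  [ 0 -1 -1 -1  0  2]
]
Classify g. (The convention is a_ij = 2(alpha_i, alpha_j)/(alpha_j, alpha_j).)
E_6

The matrix has rank 6 with 2's on the diagonal. Reading the off-diagonal entries as Dynkin edges (a single edge where a_ij = a_ji = -1; a double or triple edge where a_ij * a_ji = 2 or 3), the diagram is a chain of 5 nodes with one extra node attached to the third node from one end (E_6). One simple-root ordering that puts it in standard form is (alpha_1, alpha_3, alpha_4, alpha_6, alpha_2, alpha_5). So the algebra is type E_6.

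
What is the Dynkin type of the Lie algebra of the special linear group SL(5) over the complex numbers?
A4

This is sl(5), which has dimension 5^2 - 1 = 24 and rank 5 - 1 = 4 (a Cartan subalgebra is the diagonal traceless matrices). In the classification of classical Lie algebras, the special linear algebra sl(n+1) has type A_n; here n = 4, so the Dynkin diagram is a chain of 4 nodes with single edges (A_4). Hence the type is A_4.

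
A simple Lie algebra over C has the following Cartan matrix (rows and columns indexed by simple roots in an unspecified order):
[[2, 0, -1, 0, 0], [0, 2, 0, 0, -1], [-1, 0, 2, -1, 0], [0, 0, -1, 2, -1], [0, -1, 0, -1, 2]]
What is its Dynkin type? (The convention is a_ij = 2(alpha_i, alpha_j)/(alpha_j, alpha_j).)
A_5 (sl(6))

The matrix has rank 5 with 2's on the diagonal. Reading the off-diagonal entries as Dynkin edges (a single edge where a_ij = a_ji = -1; a double or triple edge where a_ij * a_ji = 2 or 3), the diagram is a chain of 5 nodes with single edges (A_5). One simple-root ordering that puts it in standard form is (alpha_1, alpha_3, alpha_4, alpha_5, alpha_2). So the algebra is type A_5, i.e. sl(6).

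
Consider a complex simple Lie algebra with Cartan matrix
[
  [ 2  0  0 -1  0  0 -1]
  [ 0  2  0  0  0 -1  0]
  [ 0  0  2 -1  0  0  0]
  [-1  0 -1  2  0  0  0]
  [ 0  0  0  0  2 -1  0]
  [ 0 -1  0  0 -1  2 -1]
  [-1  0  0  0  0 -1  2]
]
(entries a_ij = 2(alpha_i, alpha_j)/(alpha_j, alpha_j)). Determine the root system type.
The matrix has rank 7 with 2's on the diagonal. Reading the off-diagonal entries as Dynkin edges (a single edge where a_ij = a_ji = -1; a double or triple edge where a_ij * a_ji = 2 or 3), the diagram is a chain of 5 nodes with a fork of two nodes at one end (D_7). One simple-root ordering that puts it in standard form is (alpha_3, alpha_4, alpha_1, alpha_7, alpha_6, alpha_2, alpha_5). So the algebra is type D_7, i.e. so(14).

D_7 (so(14))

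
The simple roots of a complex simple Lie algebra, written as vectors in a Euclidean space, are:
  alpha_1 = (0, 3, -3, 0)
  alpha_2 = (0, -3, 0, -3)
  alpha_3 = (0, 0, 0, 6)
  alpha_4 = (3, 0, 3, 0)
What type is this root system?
C_4

Compute the Cartan integers a_ij = 2(alpha_i, alpha_j)/(alpha_j, alpha_j); the resulting 4x4 Cartan matrix is
[[2, -1, 0, -1], [-1, 2, -1, 0], [0, -2, 2, 0], [-1, 0, 0, 2]].
The roots have two lengths (squared-length ratio 2:1); the short ones are alpha_{1,2,4}. The associated Dynkin diagram is a chain of 4 nodes with a double edge at one end; the terminal node there is the unique long simple root (C_4), so the type is C_4 (the algebra sp(8)).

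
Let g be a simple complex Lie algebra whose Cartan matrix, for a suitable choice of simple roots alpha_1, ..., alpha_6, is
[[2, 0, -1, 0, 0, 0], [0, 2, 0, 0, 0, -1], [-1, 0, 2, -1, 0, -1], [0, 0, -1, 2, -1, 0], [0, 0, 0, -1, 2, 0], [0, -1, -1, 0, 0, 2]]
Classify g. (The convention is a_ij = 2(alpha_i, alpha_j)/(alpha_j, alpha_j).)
The matrix has rank 6 with 2's on the diagonal. Reading the off-diagonal entries as Dynkin edges (a single edge where a_ij = a_ji = -1; a double or triple edge where a_ij * a_ji = 2 or 3), the diagram is a chain of 5 nodes with one extra node attached to the third node from one end (E_6). One simple-root ordering that puts it in standard form is (alpha_2, alpha_1, alpha_6, alpha_3, alpha_4, alpha_5). So the algebra is type E_6.

type E_6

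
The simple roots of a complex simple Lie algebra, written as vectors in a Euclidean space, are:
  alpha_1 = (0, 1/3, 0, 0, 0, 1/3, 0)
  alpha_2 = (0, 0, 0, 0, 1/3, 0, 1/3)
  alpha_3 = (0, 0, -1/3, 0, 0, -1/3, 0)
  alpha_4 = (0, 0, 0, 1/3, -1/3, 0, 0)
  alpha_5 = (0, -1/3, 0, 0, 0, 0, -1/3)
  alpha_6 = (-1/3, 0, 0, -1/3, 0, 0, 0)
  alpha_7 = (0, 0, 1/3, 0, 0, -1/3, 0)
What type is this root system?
D7

Compute the Cartan integers a_ij = 2(alpha_i, alpha_j)/(alpha_j, alpha_j); the resulting 7x7 Cartan matrix is
[[2, 0, -1, 0, -1, 0, -1], [0, 2, 0, -1, -1, 0, 0], [-1, 0, 2, 0, 0, 0, 0], [0, -1, 0, 2, 0, -1, 0], [-1, -1, 0, 0, 2, 0, 0], [0, 0, 0, -1, 0, 2, 0], [-1, 0, 0, 0, 0, 0, 2]].
All simple roots have the same length, so the diagram is simply laced. The associated Dynkin diagram is a chain of 5 nodes with a fork of two nodes at one end (D_7), so the type is D_7 (the algebra so(14)).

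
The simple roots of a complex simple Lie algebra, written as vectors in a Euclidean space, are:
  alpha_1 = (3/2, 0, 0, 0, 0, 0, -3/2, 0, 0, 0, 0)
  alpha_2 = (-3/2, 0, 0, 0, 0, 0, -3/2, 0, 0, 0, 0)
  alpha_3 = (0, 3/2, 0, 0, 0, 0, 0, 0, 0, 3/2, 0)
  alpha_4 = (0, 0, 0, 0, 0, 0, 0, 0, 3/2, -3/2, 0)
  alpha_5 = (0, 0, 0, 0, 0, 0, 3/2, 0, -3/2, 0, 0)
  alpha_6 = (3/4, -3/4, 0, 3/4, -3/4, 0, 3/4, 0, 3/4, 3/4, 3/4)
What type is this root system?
type E_6

Compute the Cartan integers a_ij = 2(alpha_i, alpha_j)/(alpha_j, alpha_j); the resulting 6x6 Cartan matrix is
[[2, 0, 0, 0, -1, 0], [0, 2, 0, 0, -1, -1], [0, 0, 2, -1, 0, 0], [0, 0, -1, 2, -1, 0], [-1, -1, 0, -1, 2, 0], [0, -1, 0, 0, 0, 2]].
All simple roots have the same length, so the diagram is simply laced. The associated Dynkin diagram is a chain of 5 nodes with one extra node attached to the third node from one end (E_6), so the type is E_6.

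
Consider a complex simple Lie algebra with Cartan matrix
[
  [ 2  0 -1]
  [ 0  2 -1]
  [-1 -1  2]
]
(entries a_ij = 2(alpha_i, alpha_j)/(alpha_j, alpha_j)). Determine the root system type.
type A_3

The matrix has rank 3 with 2's on the diagonal. Reading the off-diagonal entries as Dynkin edges (a single edge where a_ij = a_ji = -1; a double or triple edge where a_ij * a_ji = 2 or 3), the diagram is a chain of 3 nodes with single edges (A_3). One simple-root ordering that puts it in standard form is (alpha_2, alpha_3, alpha_1). So the algebra is type A_3, i.e. sl(4).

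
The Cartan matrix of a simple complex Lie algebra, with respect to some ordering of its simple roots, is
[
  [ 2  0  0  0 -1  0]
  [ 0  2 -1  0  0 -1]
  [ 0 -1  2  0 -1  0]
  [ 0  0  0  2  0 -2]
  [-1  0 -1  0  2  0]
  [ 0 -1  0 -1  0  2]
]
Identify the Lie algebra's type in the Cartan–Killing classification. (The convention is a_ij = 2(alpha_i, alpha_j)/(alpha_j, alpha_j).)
C_6

The matrix has rank 6 with 2's on the diagonal. Reading the off-diagonal entries as Dynkin edges (a single edge where a_ij = a_ji = -1; a double or triple edge where a_ij * a_ji = 2 or 3), the diagram is a chain of 6 nodes with a double edge at one end; the terminal node there is the unique long simple root (C_6). One simple-root ordering that puts it in standard form is (alpha_1, alpha_5, alpha_3, alpha_2, alpha_6, alpha_4). So the algebra is type C_6, i.e. sp(12).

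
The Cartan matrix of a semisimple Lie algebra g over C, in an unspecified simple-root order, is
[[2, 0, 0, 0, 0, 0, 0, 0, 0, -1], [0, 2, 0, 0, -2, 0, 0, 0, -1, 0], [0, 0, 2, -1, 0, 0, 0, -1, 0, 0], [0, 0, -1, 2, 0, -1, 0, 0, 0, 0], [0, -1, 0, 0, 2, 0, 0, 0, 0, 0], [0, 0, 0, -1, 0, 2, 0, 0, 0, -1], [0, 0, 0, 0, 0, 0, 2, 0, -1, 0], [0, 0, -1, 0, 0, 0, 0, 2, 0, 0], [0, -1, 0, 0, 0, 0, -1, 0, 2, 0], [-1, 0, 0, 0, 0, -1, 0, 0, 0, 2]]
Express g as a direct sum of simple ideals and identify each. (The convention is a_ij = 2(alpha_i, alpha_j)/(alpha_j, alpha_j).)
type A_6 ⊕ type B_4

The diagram associated to this matrix has two connected components: the simple roots {alpha_1, alpha_3, alpha_4, alpha_6, alpha_8, alpha_10} form a chain of 6 nodes with single edges (A_6), and {alpha_2, alpha_5, alpha_7, alpha_9} form a chain of 4 nodes with a double edge at one end; the terminal node there is the unique short simple root (B_4). A semisimple Lie algebra decomposes uniquely as the direct sum of simple ideals, one per connected component of its Dynkin diagram, so g ≅ A_6 ⊕ B_4 (dimension 48 + 36 = 84).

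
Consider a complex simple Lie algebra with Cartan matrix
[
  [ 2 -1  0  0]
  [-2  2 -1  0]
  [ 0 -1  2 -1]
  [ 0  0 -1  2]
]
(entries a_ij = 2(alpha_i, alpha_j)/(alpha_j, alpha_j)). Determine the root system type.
B_4 (so(9))

The matrix has rank 4 with 2's on the diagonal. Reading the off-diagonal entries as Dynkin edges (a single edge where a_ij = a_ji = -1; a double or triple edge where a_ij * a_ji = 2 or 3), the diagram is a chain of 4 nodes with a double edge at one end; the terminal node there is the unique short simple root (B_4). One simple-root ordering that puts it in standard form is (alpha_4, alpha_3, alpha_2, alpha_1). So the algebra is type B_4, i.e. so(9).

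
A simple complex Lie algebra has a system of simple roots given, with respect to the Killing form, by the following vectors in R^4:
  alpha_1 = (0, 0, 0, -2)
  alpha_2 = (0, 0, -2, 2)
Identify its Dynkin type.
type B_2

Compute the Cartan integers a_ij = 2(alpha_i, alpha_j)/(alpha_j, alpha_j); the resulting 2x2 Cartan matrix is
[[2, -1], [-2, 2]].
The roots have two lengths (squared-length ratio 2:1); the short ones are alpha_{1}. The associated Dynkin diagram is a chain of 2 nodes with a double edge at one end; the terminal node there is the unique short simple root (B_2), so the type is B_2 (the algebra so(5)).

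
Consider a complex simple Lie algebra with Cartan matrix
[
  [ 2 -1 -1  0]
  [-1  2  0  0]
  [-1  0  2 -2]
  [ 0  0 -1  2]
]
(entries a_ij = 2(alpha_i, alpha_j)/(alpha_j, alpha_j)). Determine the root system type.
The matrix has rank 4 with 2's on the diagonal. Reading the off-diagonal entries as Dynkin edges (a single edge where a_ij = a_ji = -1; a double or triple edge where a_ij * a_ji = 2 or 3), the diagram is a chain of 4 nodes with a double edge at one end; the terminal node there is the unique short simple root (B_4). One simple-root ordering that puts it in standard form is (alpha_2, alpha_1, alpha_3, alpha_4). So the algebra is type B_4, i.e. so(9).

B_4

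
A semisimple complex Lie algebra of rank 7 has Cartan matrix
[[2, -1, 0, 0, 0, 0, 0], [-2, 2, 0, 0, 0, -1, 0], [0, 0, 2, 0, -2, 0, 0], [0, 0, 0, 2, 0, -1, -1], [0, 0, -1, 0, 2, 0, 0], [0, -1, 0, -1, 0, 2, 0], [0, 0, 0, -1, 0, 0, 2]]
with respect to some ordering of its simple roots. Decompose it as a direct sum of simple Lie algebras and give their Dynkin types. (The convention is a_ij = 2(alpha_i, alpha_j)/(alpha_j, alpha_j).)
The diagram associated to this matrix has two connected components: the simple roots {alpha_3, alpha_5} form a chain of 2 nodes with a double edge at one end; the terminal node there is the unique short simple root (B_2), and {alpha_1, alpha_2, alpha_4, alpha_6, alpha_7} form a chain of 5 nodes with a double edge at one end; the terminal node there is the unique short simple root (B_5). A semisimple Lie algebra decomposes uniquely as the direct sum of simple ideals, one per connected component of its Dynkin diagram, so g ≅ B_2 ⊕ B_5 (dimension 10 + 55 = 65).

type B_2 ⊕ type B_5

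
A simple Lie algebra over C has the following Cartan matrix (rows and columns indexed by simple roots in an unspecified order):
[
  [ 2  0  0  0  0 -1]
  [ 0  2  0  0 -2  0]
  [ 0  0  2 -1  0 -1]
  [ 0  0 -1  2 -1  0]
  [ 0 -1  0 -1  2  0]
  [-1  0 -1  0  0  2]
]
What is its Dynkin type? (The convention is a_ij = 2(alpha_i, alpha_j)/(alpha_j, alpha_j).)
C_6 (sp(12))

The matrix has rank 6 with 2's on the diagonal. Reading the off-diagonal entries as Dynkin edges (a single edge where a_ij = a_ji = -1; a double or triple edge where a_ij * a_ji = 2 or 3), the diagram is a chain of 6 nodes with a double edge at one end; the terminal node there is the unique long simple root (C_6). One simple-root ordering that puts it in standard form is (alpha_1, alpha_6, alpha_3, alpha_4, alpha_5, alpha_2). So the algebra is type C_6, i.e. sp(12).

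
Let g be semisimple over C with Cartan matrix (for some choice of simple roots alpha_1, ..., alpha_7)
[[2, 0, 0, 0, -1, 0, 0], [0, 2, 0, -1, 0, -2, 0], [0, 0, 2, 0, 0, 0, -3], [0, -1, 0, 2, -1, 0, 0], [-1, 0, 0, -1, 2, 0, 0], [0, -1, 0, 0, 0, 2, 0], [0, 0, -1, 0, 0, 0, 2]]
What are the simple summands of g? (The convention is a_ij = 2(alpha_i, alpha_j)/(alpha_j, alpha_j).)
The diagram associated to this matrix has two connected components: the simple roots {alpha_1, alpha_2, alpha_4, alpha_5, alpha_6} form a chain of 5 nodes with a double edge at one end; the terminal node there is the unique short simple root (B_5), and {alpha_3, alpha_7} form two nodes joined by a triple edge (G_2). A semisimple Lie algebra decomposes uniquely as the direct sum of simple ideals, one per connected component of its Dynkin diagram, so g ≅ B_5 ⊕ G_2 (dimension 55 + 14 = 69).

type B_5 + type G_2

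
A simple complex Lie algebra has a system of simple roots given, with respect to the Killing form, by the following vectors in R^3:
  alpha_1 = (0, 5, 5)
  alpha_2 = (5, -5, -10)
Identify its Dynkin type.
Compute the Cartan integers a_ij = 2(alpha_i, alpha_j)/(alpha_j, alpha_j); the resulting 2x2 Cartan matrix is
[[2, -1], [-3, 2]].
The roots have two lengths (squared-length ratio 3:1); the short ones are alpha_{1}. The associated Dynkin diagram is two nodes joined by a triple edge (G_2), so the type is G_2.

G2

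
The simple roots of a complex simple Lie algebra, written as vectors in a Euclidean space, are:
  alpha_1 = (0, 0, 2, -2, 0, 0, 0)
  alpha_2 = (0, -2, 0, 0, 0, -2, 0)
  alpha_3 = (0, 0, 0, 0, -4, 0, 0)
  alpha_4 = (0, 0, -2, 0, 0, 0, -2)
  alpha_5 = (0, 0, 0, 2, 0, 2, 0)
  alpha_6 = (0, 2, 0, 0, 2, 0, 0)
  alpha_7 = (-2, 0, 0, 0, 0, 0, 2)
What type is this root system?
type C_7

Compute the Cartan integers a_ij = 2(alpha_i, alpha_j)/(alpha_j, alpha_j); the resulting 7x7 Cartan matrix is
[[2, 0, 0, -1, -1, 0, 0], [0, 2, 0, 0, -1, -1, 0], [0, 0, 2, 0, 0, -2, 0], [-1, 0, 0, 2, 0, 0, -1], [-1, -1, 0, 0, 2, 0, 0], [0, -1, -1, 0, 0, 2, 0], [0, 0, 0, -1, 0, 0, 2]].
The roots have two lengths (squared-length ratio 2:1); the short ones are alpha_{1,2,4,5,6,7}. The associated Dynkin diagram is a chain of 7 nodes with a double edge at one end; the terminal node there is the unique long simple root (C_7), so the type is C_7 (the algebra sp(14)).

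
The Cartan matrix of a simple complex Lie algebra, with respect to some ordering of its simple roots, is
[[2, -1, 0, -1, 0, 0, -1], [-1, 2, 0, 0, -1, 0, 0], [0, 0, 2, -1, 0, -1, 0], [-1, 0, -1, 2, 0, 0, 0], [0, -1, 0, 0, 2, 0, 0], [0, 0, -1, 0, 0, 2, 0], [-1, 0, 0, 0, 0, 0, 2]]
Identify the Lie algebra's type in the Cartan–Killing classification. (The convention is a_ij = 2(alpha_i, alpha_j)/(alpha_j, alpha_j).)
E7

The matrix has rank 7 with 2's on the diagonal. Reading the off-diagonal entries as Dynkin edges (a single edge where a_ij = a_ji = -1; a double or triple edge where a_ij * a_ji = 2 or 3), the diagram is a chain of 6 nodes with one extra node attached to the third node from one end (E_7). One simple-root ordering that puts it in standard form is (alpha_5, alpha_7, alpha_2, alpha_1, alpha_4, alpha_3, alpha_6). So the algebra is type E_7.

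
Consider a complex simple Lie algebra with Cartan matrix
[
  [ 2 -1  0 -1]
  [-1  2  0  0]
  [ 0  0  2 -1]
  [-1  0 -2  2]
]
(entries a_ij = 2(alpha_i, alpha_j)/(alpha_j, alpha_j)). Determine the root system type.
The matrix has rank 4 with 2's on the diagonal. Reading the off-diagonal entries as Dynkin edges (a single edge where a_ij = a_ji = -1; a double or triple edge where a_ij * a_ji = 2 or 3), the diagram is a chain of 4 nodes with a double edge at one end; the terminal node there is the unique short simple root (B_4). One simple-root ordering that puts it in standard form is (alpha_2, alpha_1, alpha_4, alpha_3). So the algebra is type B_4, i.e. so(9).

B_4 (so(9))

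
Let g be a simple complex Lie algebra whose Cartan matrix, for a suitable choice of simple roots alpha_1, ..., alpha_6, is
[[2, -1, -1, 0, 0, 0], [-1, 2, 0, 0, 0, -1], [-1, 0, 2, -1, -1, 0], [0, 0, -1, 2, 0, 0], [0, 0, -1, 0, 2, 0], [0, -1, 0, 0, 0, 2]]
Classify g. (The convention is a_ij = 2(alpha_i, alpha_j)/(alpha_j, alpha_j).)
The matrix has rank 6 with 2's on the diagonal. Reading the off-diagonal entries as Dynkin edges (a single edge where a_ij = a_ji = -1; a double or triple edge where a_ij * a_ji = 2 or 3), the diagram is a chain of 4 nodes with a fork of two nodes at one end (D_6). One simple-root ordering that puts it in standard form is (alpha_6, alpha_2, alpha_1, alpha_3, alpha_5, alpha_4). So the algebra is type D_6, i.e. so(12).

D6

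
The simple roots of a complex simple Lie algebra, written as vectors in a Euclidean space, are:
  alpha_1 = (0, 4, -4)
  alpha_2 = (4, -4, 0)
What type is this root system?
A_2 (sl(3))

Compute the Cartan integers a_ij = 2(alpha_i, alpha_j)/(alpha_j, alpha_j); the resulting 2x2 Cartan matrix is
[[2, -1], [-1, 2]].
All simple roots have the same length, so the diagram is simply laced. The associated Dynkin diagram is a chain of 2 nodes with single edges (A_2), so the type is A_2 (the algebra sl(3)).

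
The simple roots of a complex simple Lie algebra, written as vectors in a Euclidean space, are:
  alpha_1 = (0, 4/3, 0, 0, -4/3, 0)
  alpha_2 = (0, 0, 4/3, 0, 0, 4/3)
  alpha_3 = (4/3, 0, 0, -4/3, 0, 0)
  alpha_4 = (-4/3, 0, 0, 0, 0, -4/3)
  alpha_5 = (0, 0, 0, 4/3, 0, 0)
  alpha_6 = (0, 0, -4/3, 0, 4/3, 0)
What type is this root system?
Compute the Cartan integers a_ij = 2(alpha_i, alpha_j)/(alpha_j, alpha_j); the resulting 6x6 Cartan matrix is
[[2, 0, 0, 0, 0, -1], [0, 2, 0, -1, 0, -1], [0, 0, 2, -1, -2, 0], [0, -1, -1, 2, 0, 0], [0, 0, -1, 0, 2, 0], [-1, -1, 0, 0, 0, 2]].
The roots have two lengths (squared-length ratio 2:1); the short ones are alpha_{5}. The associated Dynkin diagram is a chain of 6 nodes with a double edge at one end; the terminal node there is the unique short simple root (B_6), so the type is B_6 (the algebra so(13)).

type B_6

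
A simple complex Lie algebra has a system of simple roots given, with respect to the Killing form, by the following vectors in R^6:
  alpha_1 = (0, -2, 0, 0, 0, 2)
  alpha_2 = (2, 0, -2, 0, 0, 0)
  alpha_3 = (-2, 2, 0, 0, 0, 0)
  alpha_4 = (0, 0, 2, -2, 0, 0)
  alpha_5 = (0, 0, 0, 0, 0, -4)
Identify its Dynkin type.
type C_5

Compute the Cartan integers a_ij = 2(alpha_i, alpha_j)/(alpha_j, alpha_j); the resulting 5x5 Cartan matrix is
[[2, 0, -1, 0, -1], [0, 2, -1, -1, 0], [-1, -1, 2, 0, 0], [0, -1, 0, 2, 0], [-2, 0, 0, 0, 2]].
The roots have two lengths (squared-length ratio 2:1); the short ones are alpha_{1,2,3,4}. The associated Dynkin diagram is a chain of 5 nodes with a double edge at one end; the terminal node there is the unique long simple root (C_5), so the type is C_5 (the algebra sp(10)).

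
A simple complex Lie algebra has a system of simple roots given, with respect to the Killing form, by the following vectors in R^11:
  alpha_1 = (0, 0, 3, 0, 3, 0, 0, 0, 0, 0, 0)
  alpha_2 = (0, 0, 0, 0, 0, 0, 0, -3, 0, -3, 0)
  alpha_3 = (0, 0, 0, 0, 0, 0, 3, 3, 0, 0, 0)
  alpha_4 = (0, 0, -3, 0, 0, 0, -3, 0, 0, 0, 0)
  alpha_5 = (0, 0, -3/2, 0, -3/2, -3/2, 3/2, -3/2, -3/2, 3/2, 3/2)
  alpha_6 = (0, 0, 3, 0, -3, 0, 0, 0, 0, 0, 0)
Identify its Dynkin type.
Compute the Cartan integers a_ij = 2(alpha_i, alpha_j)/(alpha_j, alpha_j); the resulting 6x6 Cartan matrix is
[[2, 0, 0, -1, -1, 0], [0, 2, -1, 0, 0, 0], [0, -1, 2, -1, 0, 0], [-1, 0, -1, 2, 0, -1], [-1, 0, 0, 0, 2, 0], [0, 0, 0, -1, 0, 2]].
All simple roots have the same length, so the diagram is simply laced. The associated Dynkin diagram is a chain of 5 nodes with one extra node attached to the third node from one end (E_6), so the type is E_6.

E_6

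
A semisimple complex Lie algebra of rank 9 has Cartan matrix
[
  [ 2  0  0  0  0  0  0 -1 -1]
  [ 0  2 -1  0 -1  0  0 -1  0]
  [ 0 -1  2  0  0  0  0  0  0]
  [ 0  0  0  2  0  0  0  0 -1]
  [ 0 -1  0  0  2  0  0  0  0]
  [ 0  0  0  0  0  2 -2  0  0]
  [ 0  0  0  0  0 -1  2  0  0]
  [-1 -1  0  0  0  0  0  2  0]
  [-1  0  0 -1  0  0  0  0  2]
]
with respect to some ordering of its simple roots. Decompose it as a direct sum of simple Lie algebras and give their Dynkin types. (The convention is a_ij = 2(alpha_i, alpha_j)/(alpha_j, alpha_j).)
B_2 + D_7

The diagram associated to this matrix has two connected components: the simple roots {alpha_6, alpha_7} form a chain of 2 nodes with a double edge at one end; the terminal node there is the unique short simple root (B_2), and {alpha_1, alpha_2, alpha_3, alpha_4, alpha_5, alpha_8, alpha_9} form a chain of 5 nodes with a fork of two nodes at one end (D_7). A semisimple Lie algebra decomposes uniquely as the direct sum of simple ideals, one per connected component of its Dynkin diagram, so g ≅ B_2 ⊕ D_7 (dimension 10 + 91 = 101).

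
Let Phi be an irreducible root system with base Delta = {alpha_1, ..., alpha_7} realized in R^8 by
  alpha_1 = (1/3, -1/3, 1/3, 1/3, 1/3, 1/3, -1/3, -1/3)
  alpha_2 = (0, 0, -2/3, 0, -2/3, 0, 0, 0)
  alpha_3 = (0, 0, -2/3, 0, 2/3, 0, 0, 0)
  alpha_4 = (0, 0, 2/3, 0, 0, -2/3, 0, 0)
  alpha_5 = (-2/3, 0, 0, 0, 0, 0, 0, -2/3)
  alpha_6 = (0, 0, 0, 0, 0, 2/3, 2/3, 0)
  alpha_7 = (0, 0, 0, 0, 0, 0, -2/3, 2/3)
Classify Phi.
Compute the Cartan integers a_ij = 2(alpha_i, alpha_j)/(alpha_j, alpha_j); the resulting 7x7 Cartan matrix is
[[2, -1, 0, 0, 0, 0, 0], [-1, 2, 0, -1, 0, 0, 0], [0, 0, 2, -1, 0, 0, 0], [0, -1, -1, 2, 0, -1, 0], [0, 0, 0, 0, 2, 0, -1], [0, 0, 0, -1, 0, 2, -1], [0, 0, 0, 0, -1, -1, 2]].
All simple roots have the same length, so the diagram is simply laced. The associated Dynkin diagram is a chain of 6 nodes with one extra node attached to the third node from one end (E_7), so the type is E_7.

E_7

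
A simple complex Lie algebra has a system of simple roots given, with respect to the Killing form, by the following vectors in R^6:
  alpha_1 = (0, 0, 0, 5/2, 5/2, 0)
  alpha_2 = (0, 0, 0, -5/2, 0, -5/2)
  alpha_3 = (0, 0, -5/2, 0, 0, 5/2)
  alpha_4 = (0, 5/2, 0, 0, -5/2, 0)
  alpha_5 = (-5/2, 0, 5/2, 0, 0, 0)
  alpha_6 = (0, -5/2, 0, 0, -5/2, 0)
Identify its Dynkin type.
type D_6

Compute the Cartan integers a_ij = 2(alpha_i, alpha_j)/(alpha_j, alpha_j); the resulting 6x6 Cartan matrix is
[[2, -1, 0, -1, 0, -1], [-1, 2, -1, 0, 0, 0], [0, -1, 2, 0, -1, 0], [-1, 0, 0, 2, 0, 0], [0, 0, -1, 0, 2, 0], [-1, 0, 0, 0, 0, 2]].
All simple roots have the same length, so the diagram is simply laced. The associated Dynkin diagram is a chain of 4 nodes with a fork of two nodes at one end (D_6), so the type is D_6 (the algebra so(12)).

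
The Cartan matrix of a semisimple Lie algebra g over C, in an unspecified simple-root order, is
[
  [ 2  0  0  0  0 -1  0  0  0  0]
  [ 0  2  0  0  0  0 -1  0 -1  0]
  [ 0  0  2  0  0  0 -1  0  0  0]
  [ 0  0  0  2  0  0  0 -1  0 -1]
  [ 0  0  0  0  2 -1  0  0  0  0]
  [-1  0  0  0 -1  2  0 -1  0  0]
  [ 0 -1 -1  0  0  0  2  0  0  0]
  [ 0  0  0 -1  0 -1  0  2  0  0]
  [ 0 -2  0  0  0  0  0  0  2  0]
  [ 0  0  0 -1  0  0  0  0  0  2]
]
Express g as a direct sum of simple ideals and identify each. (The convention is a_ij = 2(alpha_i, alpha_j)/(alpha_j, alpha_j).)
C_4 + D_6

The diagram associated to this matrix has two connected components: the simple roots {alpha_2, alpha_3, alpha_7, alpha_9} form a chain of 4 nodes with a double edge at one end; the terminal node there is the unique long simple root (C_4), and {alpha_1, alpha_4, alpha_5, alpha_6, alpha_8, alpha_10} form a chain of 4 nodes with a fork of two nodes at one end (D_6). A semisimple Lie algebra decomposes uniquely as the direct sum of simple ideals, one per connected component of its Dynkin diagram, so g ≅ C_4 ⊕ D_6 (dimension 36 + 66 = 102).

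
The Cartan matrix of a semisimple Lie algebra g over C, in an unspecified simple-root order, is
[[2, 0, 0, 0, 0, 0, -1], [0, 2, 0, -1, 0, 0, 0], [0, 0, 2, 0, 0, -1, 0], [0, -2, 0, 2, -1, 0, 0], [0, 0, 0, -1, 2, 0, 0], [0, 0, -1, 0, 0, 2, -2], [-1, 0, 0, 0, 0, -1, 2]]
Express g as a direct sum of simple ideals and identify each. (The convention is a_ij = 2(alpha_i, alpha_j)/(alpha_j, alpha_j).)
The diagram associated to this matrix has two connected components: the simple roots {alpha_2, alpha_4, alpha_5} form a chain of 3 nodes with a double edge at one end; the terminal node there is the unique short simple root (B_3), and {alpha_1, alpha_3, alpha_6, alpha_7} form a chain of 4 nodes with a double edge between the middle two (F_4). A semisimple Lie algebra decomposes uniquely as the direct sum of simple ideals, one per connected component of its Dynkin diagram, so g ≅ B_3 ⊕ F_4 (dimension 21 + 52 = 73).

B3 ⊕ F4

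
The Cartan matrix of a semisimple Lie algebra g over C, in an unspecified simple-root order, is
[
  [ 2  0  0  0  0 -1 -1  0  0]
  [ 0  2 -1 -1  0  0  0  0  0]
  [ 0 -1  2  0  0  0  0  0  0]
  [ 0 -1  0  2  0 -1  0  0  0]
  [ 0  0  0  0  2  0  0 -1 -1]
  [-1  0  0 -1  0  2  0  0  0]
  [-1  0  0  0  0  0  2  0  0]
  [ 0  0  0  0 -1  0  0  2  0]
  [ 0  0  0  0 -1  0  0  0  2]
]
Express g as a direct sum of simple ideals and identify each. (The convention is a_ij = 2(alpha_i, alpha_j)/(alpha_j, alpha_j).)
A3 ⊕ A6

The diagram associated to this matrix has two connected components: the simple roots {alpha_5, alpha_8, alpha_9} form a chain of 3 nodes with single edges (A_3), and {alpha_1, alpha_2, alpha_3, alpha_4, alpha_6, alpha_7} form a chain of 6 nodes with single edges (A_6). A semisimple Lie algebra decomposes uniquely as the direct sum of simple ideals, one per connected component of its Dynkin diagram, so g ≅ A_3 ⊕ A_6 (dimension 15 + 48 = 63).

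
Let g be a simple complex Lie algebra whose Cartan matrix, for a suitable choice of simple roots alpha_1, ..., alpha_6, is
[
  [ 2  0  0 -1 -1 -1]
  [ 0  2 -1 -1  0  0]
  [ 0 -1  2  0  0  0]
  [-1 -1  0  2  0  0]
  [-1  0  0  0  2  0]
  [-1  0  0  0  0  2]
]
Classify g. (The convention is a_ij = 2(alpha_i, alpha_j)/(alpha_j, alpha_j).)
The matrix has rank 6 with 2's on the diagonal. Reading the off-diagonal entries as Dynkin edges (a single edge where a_ij = a_ji = -1; a double or triple edge where a_ij * a_ji = 2 or 3), the diagram is a chain of 4 nodes with a fork of two nodes at one end (D_6). One simple-root ordering that puts it in standard form is (alpha_3, alpha_2, alpha_4, alpha_1, alpha_5, alpha_6). So the algebra is type D_6, i.e. so(12).

D_6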